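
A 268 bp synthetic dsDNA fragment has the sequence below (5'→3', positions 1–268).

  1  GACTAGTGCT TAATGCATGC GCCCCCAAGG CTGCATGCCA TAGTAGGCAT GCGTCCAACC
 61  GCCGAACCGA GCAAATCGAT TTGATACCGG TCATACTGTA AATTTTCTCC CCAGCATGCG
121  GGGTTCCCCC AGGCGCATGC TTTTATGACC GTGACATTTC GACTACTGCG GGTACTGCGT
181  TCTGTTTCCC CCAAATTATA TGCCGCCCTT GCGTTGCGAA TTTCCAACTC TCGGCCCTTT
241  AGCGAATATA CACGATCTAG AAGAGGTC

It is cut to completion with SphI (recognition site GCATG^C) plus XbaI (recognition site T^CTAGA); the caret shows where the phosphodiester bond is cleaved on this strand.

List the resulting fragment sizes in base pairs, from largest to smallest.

117, 67, 21, 19, 18, 14, 12 bp

SphI sites (GCATGC) start at positions 15, 33, 47, 114, 135.
SphI cuts after base 5 of each site (before the last base), so after positions 19, 37, 51, 118, 139.
The XbaI site (TCTAGA) starts at position 256.
XbaI cuts after the first base of each site, so after position 256.
Combined cut positions: 19, 37, 51, 118, 139, 256.
Linear molecule, 6 cuts → 7 fragments:
  1–19 → 19 bp
  20–37 → 18 bp
  38–51 → 14 bp
  52–118 → 67 bp
  119–139 → 21 bp
  140–256 → 117 bp
  257–268 → 12 bp
Sorted largest to smallest: 117, 67, 21, 19, 18, 14, 12 bp.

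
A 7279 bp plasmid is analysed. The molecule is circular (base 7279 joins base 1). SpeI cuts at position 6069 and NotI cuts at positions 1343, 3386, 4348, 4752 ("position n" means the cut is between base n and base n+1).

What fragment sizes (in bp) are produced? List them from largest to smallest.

2553, 2043, 1317, 962, 404 bp

Combined cut positions (sorted): 1343, 3386, 4348, 4752, 6069.
Circular molecule, 5 cuts → 5 fragments:
  3386 − 1343 = 2043 bp
  4348 − 3386 = 962 bp
  4752 − 4348 = 404 bp
  6069 − 4752 = 1317 bp
  wrap: 7279 − 6069 + 1343 = 2553 bp
Sorted largest to smallest: 2553, 2043, 1317, 962, 404 bp.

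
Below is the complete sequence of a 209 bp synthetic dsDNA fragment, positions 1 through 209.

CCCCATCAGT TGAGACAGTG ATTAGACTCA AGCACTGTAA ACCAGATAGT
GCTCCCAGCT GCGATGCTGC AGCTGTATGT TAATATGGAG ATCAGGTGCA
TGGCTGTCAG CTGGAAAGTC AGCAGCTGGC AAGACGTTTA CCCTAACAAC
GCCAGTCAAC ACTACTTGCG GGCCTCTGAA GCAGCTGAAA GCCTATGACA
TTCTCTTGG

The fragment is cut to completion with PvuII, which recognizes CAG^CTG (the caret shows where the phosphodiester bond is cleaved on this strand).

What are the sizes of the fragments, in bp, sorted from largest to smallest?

PvuII sites (CAGCTG) start at positions 56, 70, 108, 123, 182.
PvuII cuts after base 3 of each site, so after positions 58, 72, 110, 125, 184.
Linear molecule, 5 cuts → 6 fragments:
  1–58 → 58 bp
  59–72 → 14 bp
  73–110 → 38 bp
  111–125 → 15 bp
  126–184 → 59 bp
  185–209 → 25 bp
Sorted largest to smallest: 59, 58, 38, 25, 15, 14 bp.

59, 58, 38, 25, 15, 14 bp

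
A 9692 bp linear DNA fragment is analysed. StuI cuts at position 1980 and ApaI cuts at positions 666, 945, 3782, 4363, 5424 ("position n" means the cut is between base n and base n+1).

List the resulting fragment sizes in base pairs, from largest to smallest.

Combined cut positions (sorted): 666, 945, 1980, 3782, 4363, 5424.
Linear molecule, 6 cuts → 7 fragments:
  666 − 0 = 666 bp
  945 − 666 = 279 bp
  1980 − 945 = 1035 bp
  3782 − 1980 = 1802 bp
  4363 − 3782 = 581 bp
  5424 − 4363 = 1061 bp
  9692 − 5424 = 4268 bp
Sorted largest to smallest: 4268, 1802, 1061, 1035, 666, 581, 279 bp.

4268, 1802, 1061, 1035, 666, 581, 279 bp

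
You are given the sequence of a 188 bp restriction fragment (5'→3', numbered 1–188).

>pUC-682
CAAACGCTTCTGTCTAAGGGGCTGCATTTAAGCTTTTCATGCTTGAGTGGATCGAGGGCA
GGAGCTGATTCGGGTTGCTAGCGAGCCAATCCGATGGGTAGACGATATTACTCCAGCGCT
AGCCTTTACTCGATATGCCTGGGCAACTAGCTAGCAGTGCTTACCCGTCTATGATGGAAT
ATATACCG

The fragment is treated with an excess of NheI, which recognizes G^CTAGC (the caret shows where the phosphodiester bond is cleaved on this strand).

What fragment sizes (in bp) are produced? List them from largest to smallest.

NheI sites (GCTAGC) start at positions 77, 118, 150.
NheI cuts after the first base of each site, so after positions 77, 118, 150.
Linear molecule, 3 cuts → 4 fragments:
  1–77 → 77 bp
  78–118 → 41 bp
  119–150 → 32 bp
  151–188 → 38 bp
Sorted largest to smallest: 77, 41, 38, 32 bp.

77, 41, 38, 32 bp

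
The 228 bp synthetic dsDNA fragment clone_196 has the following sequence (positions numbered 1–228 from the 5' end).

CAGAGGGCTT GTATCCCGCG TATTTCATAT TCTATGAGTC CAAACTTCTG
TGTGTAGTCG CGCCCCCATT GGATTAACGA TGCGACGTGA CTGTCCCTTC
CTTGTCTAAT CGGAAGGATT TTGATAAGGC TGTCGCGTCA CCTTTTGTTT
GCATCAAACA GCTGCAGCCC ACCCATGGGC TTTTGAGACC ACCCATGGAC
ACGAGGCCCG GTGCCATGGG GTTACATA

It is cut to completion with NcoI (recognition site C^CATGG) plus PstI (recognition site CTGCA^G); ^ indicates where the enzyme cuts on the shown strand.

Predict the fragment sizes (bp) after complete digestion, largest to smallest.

NcoI sites (CCATGG) start at positions 173, 193, 214.
NcoI cuts after the first base of each site, so after positions 173, 193, 214.
The PstI site (CTGCAG) starts at position 162.
PstI cuts after base 5 of each site (before the last base), so after position 166.
Combined cut positions: 166, 173, 193, 214.
Linear molecule, 4 cuts → 5 fragments:
  1–166 → 166 bp
  167–173 → 7 bp
  174–193 → 20 bp
  194–214 → 21 bp
  215–228 → 14 bp
Sorted largest to smallest: 166, 21, 20, 14, 7 bp.

166, 21, 20, 14, 7 bp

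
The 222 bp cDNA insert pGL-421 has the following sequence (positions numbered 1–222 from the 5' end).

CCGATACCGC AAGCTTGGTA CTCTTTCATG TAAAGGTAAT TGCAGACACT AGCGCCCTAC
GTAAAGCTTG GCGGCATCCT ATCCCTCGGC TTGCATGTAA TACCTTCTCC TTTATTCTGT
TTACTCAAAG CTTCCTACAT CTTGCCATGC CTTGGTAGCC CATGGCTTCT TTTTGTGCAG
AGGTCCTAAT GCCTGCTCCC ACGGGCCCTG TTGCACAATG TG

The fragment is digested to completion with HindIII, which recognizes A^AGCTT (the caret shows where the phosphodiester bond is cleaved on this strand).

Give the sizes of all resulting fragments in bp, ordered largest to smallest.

94, 64, 53, 11 bp

HindIII sites (AAGCTT) start at positions 11, 64, 128.
HindIII cuts after the first base of each site, so after positions 11, 64, 128.
Linear molecule, 3 cuts → 4 fragments:
  1–11 → 11 bp
  12–64 → 53 bp
  65–128 → 64 bp
  129–222 → 94 bp
Sorted largest to smallest: 94, 64, 53, 11 bp.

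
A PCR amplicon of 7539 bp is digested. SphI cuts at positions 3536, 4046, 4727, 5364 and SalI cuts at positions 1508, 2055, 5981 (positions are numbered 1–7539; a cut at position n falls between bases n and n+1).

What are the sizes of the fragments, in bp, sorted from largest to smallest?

1558, 1508, 1481, 681, 637, 617, 547, 510 bp

Combined cut positions (sorted): 1508, 2055, 3536, 4046, 4727, 5364, 5981.
Linear molecule, 7 cuts → 8 fragments:
  1508 − 0 = 1508 bp
  2055 − 1508 = 547 bp
  3536 − 2055 = 1481 bp
  4046 − 3536 = 510 bp
  4727 − 4046 = 681 bp
  5364 − 4727 = 637 bp
  5981 − 5364 = 617 bp
  7539 − 5981 = 1558 bp
Sorted largest to smallest: 1558, 1508, 1481, 681, 637, 617, 547, 510 bp.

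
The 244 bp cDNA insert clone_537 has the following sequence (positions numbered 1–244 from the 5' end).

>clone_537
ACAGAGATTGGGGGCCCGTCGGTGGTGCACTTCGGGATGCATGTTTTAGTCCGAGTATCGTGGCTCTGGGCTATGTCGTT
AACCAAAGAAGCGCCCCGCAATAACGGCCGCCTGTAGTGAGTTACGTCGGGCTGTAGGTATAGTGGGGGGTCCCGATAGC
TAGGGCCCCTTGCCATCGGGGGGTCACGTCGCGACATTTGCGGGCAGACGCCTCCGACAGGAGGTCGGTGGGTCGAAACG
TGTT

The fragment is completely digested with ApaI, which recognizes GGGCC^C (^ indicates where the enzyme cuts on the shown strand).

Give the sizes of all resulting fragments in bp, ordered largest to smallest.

151, 77, 16 bp

ApaI sites (GGGCCC) start at positions 12, 163.
ApaI cuts after base 5 of each site (before the last base), so after positions 16, 167.
Linear molecule, 2 cuts → 3 fragments:
  1–16 → 16 bp
  17–167 → 151 bp
  168–244 → 77 bp
Sorted largest to smallest: 151, 77, 16 bp.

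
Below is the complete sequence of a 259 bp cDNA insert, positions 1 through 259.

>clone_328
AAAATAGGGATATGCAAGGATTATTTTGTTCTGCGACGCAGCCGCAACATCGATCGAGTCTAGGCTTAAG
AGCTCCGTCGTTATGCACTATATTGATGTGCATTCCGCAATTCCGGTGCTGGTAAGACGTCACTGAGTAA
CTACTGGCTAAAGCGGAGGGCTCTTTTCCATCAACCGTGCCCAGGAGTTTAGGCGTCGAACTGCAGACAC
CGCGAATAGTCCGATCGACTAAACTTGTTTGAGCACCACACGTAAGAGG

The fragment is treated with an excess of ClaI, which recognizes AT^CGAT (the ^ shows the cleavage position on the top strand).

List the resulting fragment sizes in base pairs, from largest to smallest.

The ClaI site (ATCGAT) starts at position 49.
ClaI cuts after base 2 of each site, so after position 50.
Linear molecule, 1 cut → 2 fragments:
  1–50 → 50 bp
  51–259 → 209 bp
Sorted largest to smallest: 209, 50 bp.

209, 50 bp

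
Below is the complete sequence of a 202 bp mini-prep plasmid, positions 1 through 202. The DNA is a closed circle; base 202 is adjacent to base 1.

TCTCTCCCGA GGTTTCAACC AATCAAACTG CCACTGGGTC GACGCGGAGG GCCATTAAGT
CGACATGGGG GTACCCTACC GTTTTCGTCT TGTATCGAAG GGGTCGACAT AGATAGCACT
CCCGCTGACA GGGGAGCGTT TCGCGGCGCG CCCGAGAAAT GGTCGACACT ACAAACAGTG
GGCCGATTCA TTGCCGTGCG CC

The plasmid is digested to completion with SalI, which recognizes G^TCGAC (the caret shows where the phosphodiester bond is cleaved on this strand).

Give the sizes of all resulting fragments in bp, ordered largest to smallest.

78, 59, 44, 21 bp

SalI sites (GTCGAC) start at positions 38, 59, 103, 162.
SalI cuts after the first base of each site, so after positions 38, 59, 103, 162.
Circular molecule, 4 cuts → 4 fragments:
  39–59 → 21 bp
  60–103 → 44 bp
  104–162 → 59 bp
  163–202 then 1–38 → 40 + 38 = 78 bp
Sorted largest to smallest: 78, 59, 44, 21 bp.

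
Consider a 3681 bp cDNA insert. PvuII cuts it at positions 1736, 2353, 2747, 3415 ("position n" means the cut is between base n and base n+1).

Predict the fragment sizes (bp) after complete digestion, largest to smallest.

Linear molecule, 4 cuts → 5 fragments:
  1736 − 0 = 1736 bp
  2353 − 1736 = 617 bp
  2747 − 2353 = 394 bp
  3415 − 2747 = 668 bp
  3681 − 3415 = 266 bp
Sorted largest to smallest: 1736, 668, 617, 394, 266 bp.

1736, 668, 617, 394, 266 bp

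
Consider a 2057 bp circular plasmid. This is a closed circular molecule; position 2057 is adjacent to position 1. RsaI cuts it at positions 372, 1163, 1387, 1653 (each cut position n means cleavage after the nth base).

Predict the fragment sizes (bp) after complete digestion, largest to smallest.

Circular molecule, 4 cuts → 4 fragments:
  1163 − 372 = 791 bp
  1387 − 1163 = 224 bp
  1653 − 1387 = 266 bp
  wrap: 2057 − 1653 + 372 = 776 bp
Sorted largest to smallest: 791, 776, 266, 224 bp.

791, 776, 266, 224 bp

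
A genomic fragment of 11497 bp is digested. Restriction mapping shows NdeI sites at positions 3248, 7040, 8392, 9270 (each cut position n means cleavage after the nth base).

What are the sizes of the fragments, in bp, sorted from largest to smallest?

3792, 3248, 2227, 1352, 878 bp

Linear molecule, 4 cuts → 5 fragments:
  3248 − 0 = 3248 bp
  7040 − 3248 = 3792 bp
  8392 − 7040 = 1352 bp
  9270 − 8392 = 878 bp
  11497 − 9270 = 2227 bp
Sorted largest to smallest: 3792, 3248, 2227, 1352, 878 bp.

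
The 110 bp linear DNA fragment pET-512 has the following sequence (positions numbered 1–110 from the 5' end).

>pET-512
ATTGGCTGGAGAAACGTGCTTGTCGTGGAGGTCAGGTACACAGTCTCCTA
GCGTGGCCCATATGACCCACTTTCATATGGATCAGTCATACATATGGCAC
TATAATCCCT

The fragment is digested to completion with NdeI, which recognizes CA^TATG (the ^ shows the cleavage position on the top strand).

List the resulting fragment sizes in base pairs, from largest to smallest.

NdeI sites (CATATG) start at positions 59, 74, 91.
NdeI cuts after base 2 of each site, so after positions 60, 75, 92.
Linear molecule, 3 cuts → 4 fragments:
  1–60 → 60 bp
  61–75 → 15 bp
  76–92 → 17 bp
  93–110 → 18 bp
Sorted largest to smallest: 60, 18, 17, 15 bp.

60, 18, 17, 15 bp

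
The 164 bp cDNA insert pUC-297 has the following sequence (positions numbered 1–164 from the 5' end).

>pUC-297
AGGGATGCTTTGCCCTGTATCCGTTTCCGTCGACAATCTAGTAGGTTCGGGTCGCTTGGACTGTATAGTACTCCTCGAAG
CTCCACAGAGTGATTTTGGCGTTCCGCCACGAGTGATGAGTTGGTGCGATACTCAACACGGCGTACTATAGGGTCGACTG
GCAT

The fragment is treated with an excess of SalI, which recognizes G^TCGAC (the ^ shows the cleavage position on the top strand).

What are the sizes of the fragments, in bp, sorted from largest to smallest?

SalI sites (GTCGAC) start at positions 29, 153.
SalI cuts after the first base of each site, so after positions 29, 153.
Linear molecule, 2 cuts → 3 fragments:
  1–29 → 29 bp
  30–153 → 124 bp
  154–164 → 11 bp
Sorted largest to smallest: 124, 29, 11 bp.

124, 29, 11 bp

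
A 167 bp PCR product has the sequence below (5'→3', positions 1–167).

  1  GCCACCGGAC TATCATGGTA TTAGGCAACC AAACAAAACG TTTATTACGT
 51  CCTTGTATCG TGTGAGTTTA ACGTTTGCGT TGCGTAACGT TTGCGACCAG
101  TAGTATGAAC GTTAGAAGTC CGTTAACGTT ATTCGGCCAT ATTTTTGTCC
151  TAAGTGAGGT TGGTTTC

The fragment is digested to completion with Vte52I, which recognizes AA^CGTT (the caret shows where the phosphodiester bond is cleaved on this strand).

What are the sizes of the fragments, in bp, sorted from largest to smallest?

Vte52I sites (AACGTT) start at positions 37, 70, 86, 108, 125.
Vte52I cuts after base 2 of each site, so after positions 38, 71, 87, 109, 126.
Linear molecule, 5 cuts → 6 fragments:
  1–38 → 38 bp
  39–71 → 33 bp
  72–87 → 16 bp
  88–109 → 22 bp
  110–126 → 17 bp
  127–167 → 41 bp
Sorted largest to smallest: 41, 38, 33, 22, 17, 16 bp.

41, 38, 33, 22, 17, 16 bp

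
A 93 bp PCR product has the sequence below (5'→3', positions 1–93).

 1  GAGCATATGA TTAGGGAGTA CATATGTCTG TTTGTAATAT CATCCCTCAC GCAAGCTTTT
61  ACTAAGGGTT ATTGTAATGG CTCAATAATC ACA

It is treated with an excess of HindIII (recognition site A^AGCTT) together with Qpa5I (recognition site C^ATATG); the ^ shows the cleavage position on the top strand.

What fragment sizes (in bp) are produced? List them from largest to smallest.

The HindIII site (AAGCTT) starts at position 53.
HindIII cuts after the first base of each site, so after position 53.
Qpa5I sites (CATATG) start at positions 4, 21.
Qpa5I cuts after the first base of each site, so after positions 4, 21.
Combined cut positions: 4, 21, 53.
Linear molecule, 3 cuts → 4 fragments:
  1–4 → 4 bp
  5–21 → 17 bp
  22–53 → 32 bp
  54–93 → 40 bp
Sorted largest to smallest: 40, 32, 17, 4 bp.

40, 32, 17, 4 bp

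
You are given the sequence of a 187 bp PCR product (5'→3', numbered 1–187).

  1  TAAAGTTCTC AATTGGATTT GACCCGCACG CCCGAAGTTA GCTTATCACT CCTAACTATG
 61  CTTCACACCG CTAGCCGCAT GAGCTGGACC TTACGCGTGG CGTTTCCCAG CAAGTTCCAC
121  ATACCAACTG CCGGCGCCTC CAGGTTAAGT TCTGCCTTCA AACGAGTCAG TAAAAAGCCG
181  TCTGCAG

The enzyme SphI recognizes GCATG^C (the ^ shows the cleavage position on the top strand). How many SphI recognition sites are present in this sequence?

No occurrence of GCATGC is present in the sequence.
SphI does not cut: 0 sites.

0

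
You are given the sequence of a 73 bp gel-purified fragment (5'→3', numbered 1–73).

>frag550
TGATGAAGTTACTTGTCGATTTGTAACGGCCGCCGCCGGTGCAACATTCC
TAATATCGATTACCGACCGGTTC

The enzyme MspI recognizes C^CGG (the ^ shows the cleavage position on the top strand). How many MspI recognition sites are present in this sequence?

CCGG occurs starting at positions 36, 67.
MspI cuts at 2 sites.

2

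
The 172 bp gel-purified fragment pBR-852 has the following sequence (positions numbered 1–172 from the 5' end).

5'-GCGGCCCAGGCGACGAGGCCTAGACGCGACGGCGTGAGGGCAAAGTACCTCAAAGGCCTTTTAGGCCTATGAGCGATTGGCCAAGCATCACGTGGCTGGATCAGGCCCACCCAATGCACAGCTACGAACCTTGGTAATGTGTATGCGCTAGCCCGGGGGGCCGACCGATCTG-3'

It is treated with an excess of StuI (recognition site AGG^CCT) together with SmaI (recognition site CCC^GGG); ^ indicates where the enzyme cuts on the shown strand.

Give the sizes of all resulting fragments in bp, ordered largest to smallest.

StuI sites (AGGCCT) start at positions 16, 54, 63.
StuI cuts after base 3 of each site, so after positions 18, 56, 65.
The SmaI site (CCCGGG) starts at position 152.
SmaI cuts after base 3 of each site, so after position 154.
Combined cut positions: 18, 56, 65, 154.
Linear molecule, 4 cuts → 5 fragments:
  1–18 → 18 bp
  19–56 → 38 bp
  57–65 → 9 bp
  66–154 → 89 bp
  155–172 → 18 bp
Sorted largest to smallest: 89, 38, 18, 18, 9 bp.

89, 38, 18, 18, 9 bp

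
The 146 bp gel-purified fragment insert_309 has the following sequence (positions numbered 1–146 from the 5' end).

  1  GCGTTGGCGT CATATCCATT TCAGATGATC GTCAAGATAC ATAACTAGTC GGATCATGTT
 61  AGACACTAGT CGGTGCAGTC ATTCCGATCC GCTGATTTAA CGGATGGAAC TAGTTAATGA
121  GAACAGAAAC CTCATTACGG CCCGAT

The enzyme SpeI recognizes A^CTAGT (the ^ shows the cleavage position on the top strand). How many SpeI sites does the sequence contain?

3

ACTAGT occurs starting at positions 44, 65, 109.
SpeI cuts at 3 sites.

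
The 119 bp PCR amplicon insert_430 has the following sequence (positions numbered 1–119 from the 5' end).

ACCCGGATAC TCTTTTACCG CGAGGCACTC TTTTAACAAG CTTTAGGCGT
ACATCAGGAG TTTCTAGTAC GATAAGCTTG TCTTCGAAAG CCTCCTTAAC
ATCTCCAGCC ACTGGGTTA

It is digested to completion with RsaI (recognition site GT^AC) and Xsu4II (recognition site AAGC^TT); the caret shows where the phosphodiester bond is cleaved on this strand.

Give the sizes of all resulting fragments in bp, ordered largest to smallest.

RsaI sites (GTAC) start at positions 49, 67.
RsaI cuts after base 2 of each site, so after positions 50, 68.
Xsu4II sites (AAGCTT) start at positions 38, 74.
Xsu4II cuts after base 4 of each site, so after positions 41, 77.
Combined cut positions: 41, 50, 68, 77.
Linear molecule, 4 cuts → 5 fragments:
  1–41 → 41 bp
  42–50 → 9 bp
  51–68 → 18 bp
  69–77 → 9 bp
  78–119 → 42 bp
Sorted largest to smallest: 42, 41, 18, 9, 9 bp.

42, 41, 18, 9, 9 bp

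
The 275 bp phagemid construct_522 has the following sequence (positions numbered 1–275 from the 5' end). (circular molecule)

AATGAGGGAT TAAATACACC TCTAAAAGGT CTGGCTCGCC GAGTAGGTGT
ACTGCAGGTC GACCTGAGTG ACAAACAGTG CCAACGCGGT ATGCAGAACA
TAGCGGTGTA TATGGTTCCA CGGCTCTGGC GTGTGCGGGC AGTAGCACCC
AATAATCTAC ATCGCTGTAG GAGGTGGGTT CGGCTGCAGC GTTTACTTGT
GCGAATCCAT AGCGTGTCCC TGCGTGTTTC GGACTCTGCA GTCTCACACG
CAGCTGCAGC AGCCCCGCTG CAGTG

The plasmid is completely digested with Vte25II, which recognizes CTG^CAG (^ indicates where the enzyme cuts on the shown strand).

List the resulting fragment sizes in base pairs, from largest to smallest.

132, 59, 52, 18, 14 bp

Vte25II sites (CTGCAG) start at positions 52, 184, 236, 254, 268.
Vte25II cuts after base 3 of each site, so after positions 54, 186, 238, 256, 270.
Circular molecule, 5 cuts → 5 fragments:
  55–186 → 132 bp
  187–238 → 52 bp
  239–256 → 18 bp
  257–270 → 14 bp
  271–275 then 1–54 → 5 + 54 = 59 bp
Sorted largest to smallest: 132, 59, 52, 18, 14 bp.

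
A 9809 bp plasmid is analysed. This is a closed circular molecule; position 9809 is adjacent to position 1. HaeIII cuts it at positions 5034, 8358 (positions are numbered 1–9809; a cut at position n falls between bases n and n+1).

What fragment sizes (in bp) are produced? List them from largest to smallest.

6485, 3324 bp

Circular molecule, 2 cuts → 2 fragments:
  8358 − 5034 = 3324 bp
  wrap: 9809 − 8358 + 5034 = 6485 bp
Sorted largest to smallest: 6485, 3324 bp.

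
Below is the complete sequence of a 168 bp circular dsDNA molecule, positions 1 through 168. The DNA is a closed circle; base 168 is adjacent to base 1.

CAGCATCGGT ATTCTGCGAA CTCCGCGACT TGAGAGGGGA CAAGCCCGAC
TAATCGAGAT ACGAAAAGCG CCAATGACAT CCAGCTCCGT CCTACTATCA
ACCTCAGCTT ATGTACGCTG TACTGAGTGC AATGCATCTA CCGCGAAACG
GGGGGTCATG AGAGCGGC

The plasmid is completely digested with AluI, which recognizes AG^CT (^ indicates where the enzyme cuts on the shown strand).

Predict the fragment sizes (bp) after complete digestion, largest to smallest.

145, 23 bp

AluI sites (AGCT) start at positions 83, 106.
AluI cuts after base 2 of each site, so after positions 84, 107.
Circular molecule, 2 cuts → 2 fragments:
  85–107 → 23 bp
  108–168 then 1–84 → 61 + 84 = 145 bp
Sorted largest to smallest: 145, 23 bp.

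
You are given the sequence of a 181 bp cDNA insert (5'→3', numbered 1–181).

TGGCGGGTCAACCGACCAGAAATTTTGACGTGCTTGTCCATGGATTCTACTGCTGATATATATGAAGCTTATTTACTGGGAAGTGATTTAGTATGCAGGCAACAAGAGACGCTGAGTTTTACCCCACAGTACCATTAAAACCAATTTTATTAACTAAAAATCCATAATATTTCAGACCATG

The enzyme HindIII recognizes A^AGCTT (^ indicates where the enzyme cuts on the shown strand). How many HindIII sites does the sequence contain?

AAGCTT occurs starting at position 65.
HindIII cuts at 1 site.

1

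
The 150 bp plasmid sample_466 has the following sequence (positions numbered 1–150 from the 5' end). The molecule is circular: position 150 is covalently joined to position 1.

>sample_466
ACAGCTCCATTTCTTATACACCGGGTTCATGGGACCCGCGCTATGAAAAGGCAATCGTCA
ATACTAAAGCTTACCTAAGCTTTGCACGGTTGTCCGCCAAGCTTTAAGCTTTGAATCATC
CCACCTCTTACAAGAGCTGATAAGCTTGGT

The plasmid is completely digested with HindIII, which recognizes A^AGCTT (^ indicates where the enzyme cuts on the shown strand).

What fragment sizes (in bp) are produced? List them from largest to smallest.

75, 36, 22, 10, 7 bp

HindIII sites (AAGCTT) start at positions 67, 77, 99, 106, 142.
HindIII cuts after the first base of each site, so after positions 67, 77, 99, 106, 142.
Circular molecule, 5 cuts → 5 fragments:
  68–77 → 10 bp
  78–99 → 22 bp
  100–106 → 7 bp
  107–142 → 36 bp
  143–150 then 1–67 → 8 + 67 = 75 bp
Sorted largest to smallest: 75, 36, 22, 10, 7 bp.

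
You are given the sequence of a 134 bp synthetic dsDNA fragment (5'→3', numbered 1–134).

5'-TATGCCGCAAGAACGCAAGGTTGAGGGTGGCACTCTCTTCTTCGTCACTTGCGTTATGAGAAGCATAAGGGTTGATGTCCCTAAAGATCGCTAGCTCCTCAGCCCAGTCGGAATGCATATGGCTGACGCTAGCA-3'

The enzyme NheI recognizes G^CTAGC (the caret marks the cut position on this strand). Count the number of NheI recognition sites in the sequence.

GCTAGC occurs starting at positions 90, 128.
NheI cuts at 2 sites.

2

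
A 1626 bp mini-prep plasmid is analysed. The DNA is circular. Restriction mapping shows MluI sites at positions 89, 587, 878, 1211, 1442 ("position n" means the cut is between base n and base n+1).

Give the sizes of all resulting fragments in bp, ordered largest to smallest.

498, 333, 291, 273, 231 bp

Circular molecule, 5 cuts → 5 fragments:
  587 − 89 = 498 bp
  878 − 587 = 291 bp
  1211 − 878 = 333 bp
  1442 − 1211 = 231 bp
  wrap: 1626 − 1442 + 89 = 273 bp
Sorted largest to smallest: 498, 333, 291, 273, 231 bp.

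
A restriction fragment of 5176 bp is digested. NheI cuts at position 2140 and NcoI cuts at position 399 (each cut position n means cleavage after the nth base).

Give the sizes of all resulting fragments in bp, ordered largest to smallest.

3036, 1741, 399 bp

Combined cut positions (sorted): 399, 2140.
Linear molecule, 2 cuts → 3 fragments:
  399 − 0 = 399 bp
  2140 − 399 = 1741 bp
  5176 − 2140 = 3036 bp
Sorted largest to smallest: 3036, 1741, 399 bp.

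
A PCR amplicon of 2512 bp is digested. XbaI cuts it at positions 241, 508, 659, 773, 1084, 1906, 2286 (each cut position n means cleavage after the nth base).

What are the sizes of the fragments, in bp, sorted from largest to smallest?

822, 380, 311, 267, 241, 226, 151, 114 bp

Linear molecule, 7 cuts → 8 fragments:
  241 − 0 = 241 bp
  508 − 241 = 267 bp
  659 − 508 = 151 bp
  773 − 659 = 114 bp
  1084 − 773 = 311 bp
  1906 − 1084 = 822 bp
  2286 − 1906 = 380 bp
  2512 − 2286 = 226 bp
Sorted largest to smallest: 822, 380, 311, 267, 241, 226, 151, 114 bp.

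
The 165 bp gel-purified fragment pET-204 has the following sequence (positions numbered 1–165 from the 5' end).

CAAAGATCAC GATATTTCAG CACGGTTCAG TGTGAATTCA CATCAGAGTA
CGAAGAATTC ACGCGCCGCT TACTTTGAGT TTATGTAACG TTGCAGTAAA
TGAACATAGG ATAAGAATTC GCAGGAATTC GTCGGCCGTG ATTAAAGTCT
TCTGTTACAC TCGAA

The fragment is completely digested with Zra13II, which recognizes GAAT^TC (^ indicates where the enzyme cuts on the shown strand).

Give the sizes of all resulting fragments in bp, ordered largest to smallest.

Zra13II sites (GAATTC) start at positions 34, 55, 115, 125.
Zra13II cuts after base 4 of each site, so after positions 37, 58, 118, 128.
Linear molecule, 4 cuts → 5 fragments:
  1–37 → 37 bp
  38–58 → 21 bp
  59–118 → 60 bp
  119–128 → 10 bp
  129–165 → 37 bp
Sorted largest to smallest: 60, 37, 37, 21, 10 bp.

60, 37, 37, 21, 10 bp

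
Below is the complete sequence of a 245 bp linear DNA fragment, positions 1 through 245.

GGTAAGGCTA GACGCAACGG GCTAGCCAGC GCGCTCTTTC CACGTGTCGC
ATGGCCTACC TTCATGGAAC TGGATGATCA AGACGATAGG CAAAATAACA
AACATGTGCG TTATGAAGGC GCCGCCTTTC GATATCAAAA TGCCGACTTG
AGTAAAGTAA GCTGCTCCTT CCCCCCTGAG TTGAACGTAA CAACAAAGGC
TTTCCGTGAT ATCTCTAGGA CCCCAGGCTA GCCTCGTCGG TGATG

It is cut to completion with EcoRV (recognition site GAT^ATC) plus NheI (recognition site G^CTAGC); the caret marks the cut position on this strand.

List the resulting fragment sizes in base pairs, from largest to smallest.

EcoRV sites (GATATC) start at positions 131, 208.
EcoRV cuts after base 3 of each site, so after positions 133, 210.
NheI sites (GCTAGC) start at positions 21, 227.
NheI cuts after the first base of each site, so after positions 21, 227.
Combined cut positions: 21, 133, 210, 227.
Linear molecule, 4 cuts → 5 fragments:
  1–21 → 21 bp
  22–133 → 112 bp
  134–210 → 77 bp
  211–227 → 17 bp
  228–245 → 18 bp
Sorted largest to smallest: 112, 77, 21, 18, 17 bp.

112, 77, 21, 18, 17 bp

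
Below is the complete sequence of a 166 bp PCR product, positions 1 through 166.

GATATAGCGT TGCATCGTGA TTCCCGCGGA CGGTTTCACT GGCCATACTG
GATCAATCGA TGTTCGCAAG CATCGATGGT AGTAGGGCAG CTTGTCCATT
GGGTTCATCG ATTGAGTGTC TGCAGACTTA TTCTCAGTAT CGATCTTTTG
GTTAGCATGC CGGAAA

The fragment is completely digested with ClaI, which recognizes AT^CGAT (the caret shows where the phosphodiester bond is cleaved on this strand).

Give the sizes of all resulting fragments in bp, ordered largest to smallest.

ClaI sites (ATCGAT) start at positions 56, 72, 107, 139.
ClaI cuts after base 2 of each site, so after positions 57, 73, 108, 140.
Linear molecule, 4 cuts → 5 fragments:
  1–57 → 57 bp
  58–73 → 16 bp
  74–108 → 35 bp
  109–140 → 32 bp
  141–166 → 26 bp
Sorted largest to smallest: 57, 35, 32, 26, 16 bp.

57, 35, 32, 26, 16 bp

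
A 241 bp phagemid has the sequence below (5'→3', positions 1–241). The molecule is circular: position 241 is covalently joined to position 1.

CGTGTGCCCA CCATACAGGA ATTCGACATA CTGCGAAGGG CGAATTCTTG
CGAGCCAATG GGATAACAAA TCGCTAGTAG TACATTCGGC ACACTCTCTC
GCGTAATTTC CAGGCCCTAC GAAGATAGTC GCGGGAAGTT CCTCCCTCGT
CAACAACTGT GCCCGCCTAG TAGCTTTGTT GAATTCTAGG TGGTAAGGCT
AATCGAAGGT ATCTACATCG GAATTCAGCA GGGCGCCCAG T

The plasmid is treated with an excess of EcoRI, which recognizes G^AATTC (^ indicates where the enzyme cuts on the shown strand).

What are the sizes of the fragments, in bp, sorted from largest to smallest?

EcoRI sites (GAATTC) start at positions 19, 42, 181, 221.
EcoRI cuts after the first base of each site, so after positions 19, 42, 181, 221.
Circular molecule, 4 cuts → 4 fragments:
  20–42 → 23 bp
  43–181 → 139 bp
  182–221 → 40 bp
  222–241 then 1–19 → 20 + 19 = 39 bp
Sorted largest to smallest: 139, 40, 39, 23 bp.

139, 40, 39, 23 bp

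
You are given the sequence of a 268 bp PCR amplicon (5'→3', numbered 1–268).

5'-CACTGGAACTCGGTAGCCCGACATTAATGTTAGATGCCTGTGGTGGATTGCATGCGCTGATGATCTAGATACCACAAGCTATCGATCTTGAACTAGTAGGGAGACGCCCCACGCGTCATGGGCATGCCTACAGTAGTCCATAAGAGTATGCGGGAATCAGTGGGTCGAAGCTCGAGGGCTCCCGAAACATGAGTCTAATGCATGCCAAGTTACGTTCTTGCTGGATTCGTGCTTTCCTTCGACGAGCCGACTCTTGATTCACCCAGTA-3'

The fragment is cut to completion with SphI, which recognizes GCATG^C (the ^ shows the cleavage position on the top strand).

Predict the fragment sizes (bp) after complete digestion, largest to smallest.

SphI sites (GCATGC) start at positions 50, 122, 200.
SphI cuts after base 5 of each site (before the last base), so after positions 54, 126, 204.
Linear molecule, 3 cuts → 4 fragments:
  1–54 → 54 bp
  55–126 → 72 bp
  127–204 → 78 bp
  205–268 → 64 bp
Sorted largest to smallest: 78, 72, 64, 54 bp.

78, 72, 64, 54 bp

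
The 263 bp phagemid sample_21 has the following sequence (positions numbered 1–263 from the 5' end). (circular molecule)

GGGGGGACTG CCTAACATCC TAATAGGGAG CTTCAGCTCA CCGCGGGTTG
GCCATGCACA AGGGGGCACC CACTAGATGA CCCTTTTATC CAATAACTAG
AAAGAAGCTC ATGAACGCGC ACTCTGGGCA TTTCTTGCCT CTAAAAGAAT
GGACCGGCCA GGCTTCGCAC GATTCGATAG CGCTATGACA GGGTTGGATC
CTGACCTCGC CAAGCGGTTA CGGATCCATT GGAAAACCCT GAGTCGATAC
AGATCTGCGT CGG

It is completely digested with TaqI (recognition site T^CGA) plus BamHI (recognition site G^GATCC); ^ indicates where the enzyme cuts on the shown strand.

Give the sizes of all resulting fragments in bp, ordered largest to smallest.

193, 26, 22, 22 bp

TaqI sites (TCGA) start at positions 174, 244.
TaqI cuts after the first base of each site, so after positions 174, 244.
BamHI sites (GGATCC) start at positions 196, 222.
BamHI cuts after the first base of each site, so after positions 196, 222.
Combined cut positions: 174, 196, 222, 244.
Circular molecule, 4 cuts → 4 fragments:
  175–196 → 22 bp
  197–222 → 26 bp
  223–244 → 22 bp
  245–263 then 1–174 → 19 + 174 = 193 bp
Sorted largest to smallest: 193, 26, 22, 22 bp.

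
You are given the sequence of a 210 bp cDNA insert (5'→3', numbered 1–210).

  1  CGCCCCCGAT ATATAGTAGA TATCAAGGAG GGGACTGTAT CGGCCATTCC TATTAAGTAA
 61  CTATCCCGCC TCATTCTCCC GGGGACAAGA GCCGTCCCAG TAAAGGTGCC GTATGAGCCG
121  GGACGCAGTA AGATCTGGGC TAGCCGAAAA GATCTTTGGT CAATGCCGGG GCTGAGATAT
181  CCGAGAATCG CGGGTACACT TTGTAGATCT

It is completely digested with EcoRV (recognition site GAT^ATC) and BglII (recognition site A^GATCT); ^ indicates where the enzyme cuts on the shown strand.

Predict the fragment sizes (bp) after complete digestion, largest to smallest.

110, 28, 27, 21, 19, 5 bp

EcoRV sites (GATATC) start at positions 19, 176.
EcoRV cuts after base 3 of each site, so after positions 21, 178.
BglII sites (AGATCT) start at positions 131, 150, 205.
BglII cuts after the first base of each site, so after positions 131, 150, 205.
Combined cut positions: 21, 131, 150, 178, 205.
Linear molecule, 5 cuts → 6 fragments:
  1–21 → 21 bp
  22–131 → 110 bp
  132–150 → 19 bp
  151–178 → 28 bp
  179–205 → 27 bp
  206–210 → 5 bp
Sorted largest to smallest: 110, 28, 27, 21, 19, 5 bp.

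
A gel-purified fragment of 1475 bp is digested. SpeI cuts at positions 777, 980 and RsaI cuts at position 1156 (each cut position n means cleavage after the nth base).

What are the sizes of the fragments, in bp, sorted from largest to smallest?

Combined cut positions (sorted): 777, 980, 1156.
Linear molecule, 3 cuts → 4 fragments:
  777 − 0 = 777 bp
  980 − 777 = 203 bp
  1156 − 980 = 176 bp
  1475 − 1156 = 319 bp
Sorted largest to smallest: 777, 319, 203, 176 bp.

777, 319, 203, 176 bp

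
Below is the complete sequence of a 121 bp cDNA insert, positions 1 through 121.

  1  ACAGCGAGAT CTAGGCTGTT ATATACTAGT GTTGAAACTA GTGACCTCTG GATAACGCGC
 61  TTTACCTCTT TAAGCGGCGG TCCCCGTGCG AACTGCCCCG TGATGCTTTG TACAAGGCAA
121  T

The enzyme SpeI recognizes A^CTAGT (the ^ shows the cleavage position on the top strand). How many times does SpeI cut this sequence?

ACTAGT occurs starting at positions 25, 37.
SpeI cuts at 2 sites.

2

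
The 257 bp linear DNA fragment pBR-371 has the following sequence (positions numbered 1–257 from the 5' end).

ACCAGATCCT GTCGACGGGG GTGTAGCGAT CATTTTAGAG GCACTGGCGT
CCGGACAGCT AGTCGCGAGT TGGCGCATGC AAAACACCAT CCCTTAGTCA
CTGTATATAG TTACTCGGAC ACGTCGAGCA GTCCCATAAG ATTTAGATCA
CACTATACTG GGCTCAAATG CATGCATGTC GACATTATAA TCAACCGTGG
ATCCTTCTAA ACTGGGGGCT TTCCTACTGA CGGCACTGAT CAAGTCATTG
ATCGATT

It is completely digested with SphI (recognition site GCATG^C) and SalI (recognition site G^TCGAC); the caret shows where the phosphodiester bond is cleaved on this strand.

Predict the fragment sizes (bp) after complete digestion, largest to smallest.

95, 79, 68, 11, 4 bp

SphI sites (GCATGC) start at positions 75, 170.
SphI cuts after base 5 of each site (before the last base), so after positions 79, 174.
SalI sites (GTCGAC) start at positions 11, 178.
SalI cuts after the first base of each site, so after positions 11, 178.
Combined cut positions: 11, 79, 174, 178.
Linear molecule, 4 cuts → 5 fragments:
  1–11 → 11 bp
  12–79 → 68 bp
  80–174 → 95 bp
  175–178 → 4 bp
  179–257 → 79 bp
Sorted largest to smallest: 95, 79, 68, 11, 4 bp.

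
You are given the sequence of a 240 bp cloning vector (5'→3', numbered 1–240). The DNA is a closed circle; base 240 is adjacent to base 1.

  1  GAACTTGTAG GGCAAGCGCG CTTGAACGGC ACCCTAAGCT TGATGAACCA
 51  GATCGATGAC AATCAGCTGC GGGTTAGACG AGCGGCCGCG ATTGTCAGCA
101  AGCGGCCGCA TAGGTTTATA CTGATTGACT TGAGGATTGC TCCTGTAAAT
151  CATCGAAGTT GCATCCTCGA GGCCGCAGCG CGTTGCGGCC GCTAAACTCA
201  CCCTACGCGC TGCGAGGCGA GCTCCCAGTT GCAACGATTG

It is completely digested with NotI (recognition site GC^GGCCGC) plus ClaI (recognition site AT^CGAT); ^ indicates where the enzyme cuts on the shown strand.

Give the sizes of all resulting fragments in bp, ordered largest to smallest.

NotI sites (GCGGCCGC) start at positions 82, 102, 185.
NotI cuts after base 2 of each site, so after positions 83, 103, 186.
The ClaI site (ATCGAT) starts at position 52.
ClaI cuts after base 2 of each site, so after position 53.
Combined cut positions: 53, 83, 103, 186.
Circular molecule, 4 cuts → 4 fragments:
  54–83 → 30 bp
  84–103 → 20 bp
  104–186 → 83 bp
  187–240 then 1–53 → 54 + 53 = 107 bp
Sorted largest to smallest: 107, 83, 30, 20 bp.

107, 83, 30, 20 bp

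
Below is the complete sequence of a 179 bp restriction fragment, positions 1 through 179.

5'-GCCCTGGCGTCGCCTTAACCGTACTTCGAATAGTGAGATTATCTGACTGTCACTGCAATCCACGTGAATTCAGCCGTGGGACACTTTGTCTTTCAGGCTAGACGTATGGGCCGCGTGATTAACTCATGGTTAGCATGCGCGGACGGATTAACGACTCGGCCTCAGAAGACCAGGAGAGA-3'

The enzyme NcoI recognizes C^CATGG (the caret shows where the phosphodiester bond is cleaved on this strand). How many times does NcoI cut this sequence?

No occurrence of CCATGG is present in the sequence.
NcoI does not cut: 0 sites.

0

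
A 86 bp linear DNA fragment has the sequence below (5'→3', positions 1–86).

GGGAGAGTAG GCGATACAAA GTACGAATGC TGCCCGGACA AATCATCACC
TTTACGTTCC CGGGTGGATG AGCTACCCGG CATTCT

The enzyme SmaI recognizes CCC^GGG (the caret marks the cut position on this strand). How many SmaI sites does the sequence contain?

CCCGGG occurs starting at position 59.
SmaI cuts at 1 site.

1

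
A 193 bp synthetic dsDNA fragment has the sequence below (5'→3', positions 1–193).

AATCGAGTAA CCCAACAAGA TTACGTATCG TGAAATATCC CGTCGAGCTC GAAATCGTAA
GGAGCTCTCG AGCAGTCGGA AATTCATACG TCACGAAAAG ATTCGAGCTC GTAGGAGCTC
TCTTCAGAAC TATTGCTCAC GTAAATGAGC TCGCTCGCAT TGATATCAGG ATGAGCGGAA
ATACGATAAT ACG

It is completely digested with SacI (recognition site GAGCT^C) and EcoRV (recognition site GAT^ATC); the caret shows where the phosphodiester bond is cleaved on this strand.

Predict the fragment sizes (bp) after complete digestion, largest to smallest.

SacI sites (GAGCTC) start at positions 45, 62, 105, 115, 147.
SacI cuts after base 5 of each site (before the last base), so after positions 49, 66, 109, 119, 151.
The EcoRV site (GATATC) starts at position 162.
EcoRV cuts after base 3 of each site, so after position 164.
Combined cut positions: 49, 66, 109, 119, 151, 164.
Linear molecule, 6 cuts → 7 fragments:
  1–49 → 49 bp
  50–66 → 17 bp
  67–109 → 43 bp
  110–119 → 10 bp
  120–151 → 32 bp
  152–164 → 13 bp
  165–193 → 29 bp
Sorted largest to smallest: 49, 43, 32, 29, 17, 13, 10 bp.

49, 43, 32, 29, 17, 13, 10 bp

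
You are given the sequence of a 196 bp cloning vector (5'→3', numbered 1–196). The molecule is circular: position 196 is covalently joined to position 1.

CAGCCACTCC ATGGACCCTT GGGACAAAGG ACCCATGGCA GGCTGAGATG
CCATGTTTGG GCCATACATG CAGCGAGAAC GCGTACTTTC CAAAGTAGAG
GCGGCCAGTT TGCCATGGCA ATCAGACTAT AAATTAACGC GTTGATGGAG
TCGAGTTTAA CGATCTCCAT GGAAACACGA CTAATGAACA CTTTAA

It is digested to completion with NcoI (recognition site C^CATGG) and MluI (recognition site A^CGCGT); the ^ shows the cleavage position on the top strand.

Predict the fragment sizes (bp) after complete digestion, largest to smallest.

NcoI sites (CCATGG) start at positions 9, 33, 113, 167.
NcoI cuts after the first base of each site, so after positions 9, 33, 113, 167.
MluI sites (ACGCGT) start at positions 79, 137.
MluI cuts after the first base of each site, so after positions 79, 137.
Combined cut positions: 9, 33, 79, 113, 137, 167.
Circular molecule, 6 cuts → 6 fragments:
  10–33 → 24 bp
  34–79 → 46 bp
  80–113 → 34 bp
  114–137 → 24 bp
  138–167 → 30 bp
  168–196 then 1–9 → 29 + 9 = 38 bp
Sorted largest to smallest: 46, 38, 34, 30, 24, 24 bp.

46, 38, 34, 30, 24, 24 bp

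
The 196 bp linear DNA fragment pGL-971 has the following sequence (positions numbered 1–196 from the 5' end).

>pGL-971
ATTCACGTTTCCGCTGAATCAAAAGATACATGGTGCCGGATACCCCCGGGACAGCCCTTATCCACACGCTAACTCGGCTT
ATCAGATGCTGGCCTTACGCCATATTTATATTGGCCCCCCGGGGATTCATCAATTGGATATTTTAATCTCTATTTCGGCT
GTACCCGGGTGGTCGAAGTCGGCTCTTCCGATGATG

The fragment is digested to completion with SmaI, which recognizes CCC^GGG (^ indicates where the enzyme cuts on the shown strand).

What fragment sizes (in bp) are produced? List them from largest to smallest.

SmaI sites (CCCGGG) start at positions 45, 118, 164.
SmaI cuts after base 3 of each site, so after positions 47, 120, 166.
Linear molecule, 3 cuts → 4 fragments:
  1–47 → 47 bp
  48–120 → 73 bp
  121–166 → 46 bp
  167–196 → 30 bp
Sorted largest to smallest: 73, 47, 46, 30 bp.

73, 47, 46, 30 bp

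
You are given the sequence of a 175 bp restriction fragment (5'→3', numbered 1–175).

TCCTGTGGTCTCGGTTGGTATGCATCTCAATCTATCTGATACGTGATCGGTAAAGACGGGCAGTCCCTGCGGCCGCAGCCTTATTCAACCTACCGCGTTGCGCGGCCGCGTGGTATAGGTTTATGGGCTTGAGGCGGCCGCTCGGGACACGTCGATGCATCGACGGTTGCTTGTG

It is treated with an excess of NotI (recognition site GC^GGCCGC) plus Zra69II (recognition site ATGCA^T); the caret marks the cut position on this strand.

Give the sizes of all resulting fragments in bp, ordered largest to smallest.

NotI sites (GCGGCCGC) start at positions 69, 102, 134.
NotI cuts after base 2 of each site, so after positions 70, 103, 135.
Zra69II sites (ATGCAT) start at positions 20, 155.
Zra69II cuts after base 5 of each site (before the last base), so after positions 24, 159.
Combined cut positions: 24, 70, 103, 135, 159.
Linear molecule, 5 cuts → 6 fragments:
  1–24 → 24 bp
  25–70 → 46 bp
  71–103 → 33 bp
  104–135 → 32 bp
  136–159 → 24 bp
  160–175 → 16 bp
Sorted largest to smallest: 46, 33, 32, 24, 24, 16 bp.

46, 33, 32, 24, 24, 16 bp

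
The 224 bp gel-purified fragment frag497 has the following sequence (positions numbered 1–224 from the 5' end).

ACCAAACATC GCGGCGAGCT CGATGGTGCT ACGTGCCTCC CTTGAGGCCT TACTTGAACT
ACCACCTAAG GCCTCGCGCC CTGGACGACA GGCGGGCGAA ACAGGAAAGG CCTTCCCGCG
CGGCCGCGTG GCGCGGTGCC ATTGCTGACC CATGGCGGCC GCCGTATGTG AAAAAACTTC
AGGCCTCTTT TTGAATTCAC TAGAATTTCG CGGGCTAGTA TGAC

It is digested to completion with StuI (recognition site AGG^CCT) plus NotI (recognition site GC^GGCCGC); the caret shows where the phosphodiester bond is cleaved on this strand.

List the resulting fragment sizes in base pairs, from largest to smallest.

47, 41, 39, 35, 27, 24, 11 bp

StuI sites (AGGCCT) start at positions 45, 69, 108, 181.
StuI cuts after base 3 of each site, so after positions 47, 71, 110, 183.
NotI sites (GCGGCCGC) start at positions 120, 155.
NotI cuts after base 2 of each site, so after positions 121, 156.
Combined cut positions: 47, 71, 110, 121, 156, 183.
Linear molecule, 6 cuts → 7 fragments:
  1–47 → 47 bp
  48–71 → 24 bp
  72–110 → 39 bp
  111–121 → 11 bp
  122–156 → 35 bp
  157–183 → 27 bp
  184–224 → 41 bp
Sorted largest to smallest: 47, 41, 39, 35, 27, 24, 11 bp.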